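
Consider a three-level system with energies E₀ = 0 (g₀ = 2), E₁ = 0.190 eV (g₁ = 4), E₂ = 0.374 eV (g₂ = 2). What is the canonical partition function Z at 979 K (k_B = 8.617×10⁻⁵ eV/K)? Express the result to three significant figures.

k_BT = 8.617×10⁻⁵ × 979 K = 0.084360 eV.
Eᵢ/kT = 0, 2.2523, 4.4334.
Z = Σ gᵢe^(−Eᵢ/kT) = 2·e^(−0) + 4·e^(−2.2523) + 2·e^(−4.4334) = 2.0000 + 0.42063 + 0.023748 = 2.4444.

Z = 2.44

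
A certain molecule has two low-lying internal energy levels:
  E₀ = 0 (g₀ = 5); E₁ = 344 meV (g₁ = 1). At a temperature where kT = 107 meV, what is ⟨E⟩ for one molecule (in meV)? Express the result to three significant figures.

Eᵢ/kT = 0, 3.2150.
Z = Σ gᵢe^(−Eᵢ/kT) = 5·e^(−0) + 1·e^(−3.2150) = 5.0000 + 0.040155 = 5.0402.
⟨E⟩ = Σ Eᵢ gᵢe^(−Eᵢ/kT) / Z = (0·5.0000 + 344·0.040155) / 5.0402 = 2.74 meV.

2.74 meV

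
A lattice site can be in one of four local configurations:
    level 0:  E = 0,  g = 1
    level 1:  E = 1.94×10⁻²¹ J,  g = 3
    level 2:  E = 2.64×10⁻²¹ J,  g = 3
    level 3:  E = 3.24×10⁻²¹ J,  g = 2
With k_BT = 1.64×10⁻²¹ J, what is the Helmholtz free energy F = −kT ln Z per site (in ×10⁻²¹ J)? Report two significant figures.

Eᵢ/kT = 0, 1.183, 1.610, 1.976.
Z = Σ gᵢe^(−Eᵢ/kT) = 1·e^(−0) + 3·e^(−1.183) + 3·e^(−1.610) + 2·e^(−1.976) = 1.000 + 0.9191 + 0.5997 + 0.2772 = 2.796.
F = −kT ln Z = −1.64 × ln(2.796) = −1.64 × 1.028 = -1.7 ×10⁻²¹ J.

-1.7 ×10⁻²¹ J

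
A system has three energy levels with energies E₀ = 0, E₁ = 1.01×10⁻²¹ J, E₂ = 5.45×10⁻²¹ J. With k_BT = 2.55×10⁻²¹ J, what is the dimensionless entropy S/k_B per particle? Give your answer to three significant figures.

0.872

Eᵢ/kT = 0, 0.39608, 2.1373.
Z = Σ e^(−Eᵢ/kT) = e^(−0) + e^(−0.39608) + e^(−2.1373) = 1.0000 + 0.67295 + 0.11797 = 1.7909.
⟨E⟩ = Σ EᵢPᵢ = 0.73852 ×10⁻²¹ J.
S/k_B = ln Z + ⟨E⟩/kT = ln(1.7909) + 0.73852/2.55 = 0.58272 + 0.28962 = 0.872.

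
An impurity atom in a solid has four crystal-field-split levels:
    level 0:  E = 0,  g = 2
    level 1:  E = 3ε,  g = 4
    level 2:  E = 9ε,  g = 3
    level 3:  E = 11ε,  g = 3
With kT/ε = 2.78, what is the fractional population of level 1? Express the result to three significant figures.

0.385

Eᵢ/kT = 0, 1.0791, 3.2374, 3.9568.
Z = Σ gᵢe^(−Eᵢ/kT) = 2·e^(−0) + 4·e^(−1.0791) + 3·e^(−3.2374) + 3·e^(−3.9568) = 2.0000 + 1.3596 + 0.11780 + 0.057373 = 3.5348.
P₁ = g₁ e^(−E₁/kT) / Z = 1.3596/3.5348 = 0.385.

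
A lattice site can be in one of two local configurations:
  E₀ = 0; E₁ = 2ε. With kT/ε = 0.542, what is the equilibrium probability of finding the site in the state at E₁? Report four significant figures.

Eᵢ/kT = 0, 3.69004.
Z = Σ e^(−Eᵢ/kT) = e^(−0) + e^(−3.69004) = 1.00000 + 0.0249710 = 1.02497.
P₁ = e^(−E₁/kT) / Z = 0.0249710/1.02497 = 0.02436.

0.02436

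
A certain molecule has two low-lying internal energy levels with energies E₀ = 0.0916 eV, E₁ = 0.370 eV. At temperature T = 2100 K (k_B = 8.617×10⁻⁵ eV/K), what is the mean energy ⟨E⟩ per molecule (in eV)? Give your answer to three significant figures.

0.141 eV

k_BT = 8.617×10⁻⁵ × 2100 K = 0.18096 eV.
Eᵢ/kT = 0.50619, 2.0447.
Z = Σ e^(−Eᵢ/kT) = e^(−0.50619) + e^(−2.0447) = 0.60279 + 0.12942 = 0.73221.
⟨E⟩ = Σ Eᵢ e^(−Eᵢ/kT) / Z = (0.0916·0.60279 + 0.370·0.12942) / 0.73221 = 0.141 eV.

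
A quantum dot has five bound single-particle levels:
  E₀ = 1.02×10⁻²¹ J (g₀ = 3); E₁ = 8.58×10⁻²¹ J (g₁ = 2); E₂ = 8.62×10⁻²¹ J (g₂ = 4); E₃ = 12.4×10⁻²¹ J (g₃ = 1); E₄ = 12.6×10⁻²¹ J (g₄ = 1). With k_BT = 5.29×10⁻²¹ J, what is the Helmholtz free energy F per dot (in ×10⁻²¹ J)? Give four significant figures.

-7.119 ×10⁻²¹ J

Eᵢ/kT = 0.192817, 1.62193, 1.62949, 2.34405, 2.38185.
Z = Σ gᵢe^(−Eᵢ/kT) = 3·e^(−0.192817) + 2·e^(−1.62193) + 4·e^(−1.62949) + 1·e^(−2.34405) + 1·e^(−2.38185) = 2.47390 + 0.395034 + 0.784118 + 0.0959383 + 0.0923795 = 3.84137.
F = −kT ln Z = −5.29 × ln(3.84137) = −5.29 × 1.34583 = -7.119 ×10⁻²¹ J.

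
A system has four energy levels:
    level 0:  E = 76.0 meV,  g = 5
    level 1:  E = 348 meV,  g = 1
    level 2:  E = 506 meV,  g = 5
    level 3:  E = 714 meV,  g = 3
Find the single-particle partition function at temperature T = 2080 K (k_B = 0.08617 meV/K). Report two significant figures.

k_BT = 0.08617 × 2080 K = 179.2 meV.
Eᵢ/kT = 0.4241, 1.942, 2.824, 3.984.
Z = Σ gᵢe^(−Eᵢ/kT) = 5·e^(−0.4241) + 1·e^(−1.942) + 5·e^(−2.824) + 3·e^(−3.984) = 3.272 + 0.1434 + 0.2968 + 0.05583 = 3.768.

Z = 3.8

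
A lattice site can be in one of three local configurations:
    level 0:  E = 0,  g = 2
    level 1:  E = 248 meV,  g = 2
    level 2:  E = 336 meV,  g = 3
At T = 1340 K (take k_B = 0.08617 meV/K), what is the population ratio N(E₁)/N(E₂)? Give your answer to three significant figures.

1.43

k_BT = 0.08617 × 1340 K = 115.47 meV.
n₁/n₂ = (g₁/g₂) exp[−(E₁−E₂)/kT] = (2/3) × exp(−(-88 meV)/(115.47 meV)) = (2/3) × exp(0.76210) = 1.43.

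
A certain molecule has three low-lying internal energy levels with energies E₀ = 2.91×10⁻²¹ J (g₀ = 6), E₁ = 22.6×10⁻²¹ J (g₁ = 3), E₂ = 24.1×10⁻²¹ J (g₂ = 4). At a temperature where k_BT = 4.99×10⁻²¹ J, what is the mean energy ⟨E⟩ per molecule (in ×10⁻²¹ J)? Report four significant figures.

Eᵢ/kT = 0.583166, 4.52906, 4.82966.
Z = Σ gᵢe^(−Eᵢ/kT) = 6·e^(−0.583166) + 3·e^(−4.52906) + 4·e^(−4.82966) = 3.34877 + 0.0323724 + 0.0319569 = 3.41310.
⟨E⟩ = Σ Eᵢ gᵢe^(−Eᵢ/kT) / Z = (2.91·3.34877 + 22.6·0.0323724 + 24.1·0.0319569) / 3.41310 = 3.295 ×10⁻²¹ J.

3.295 ×10⁻²¹ J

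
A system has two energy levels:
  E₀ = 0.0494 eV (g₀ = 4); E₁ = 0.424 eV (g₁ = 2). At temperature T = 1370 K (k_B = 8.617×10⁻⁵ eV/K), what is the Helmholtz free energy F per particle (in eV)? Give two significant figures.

-0.12 eV

k_BT = 8.617×10⁻⁵ × 1370 K = 0.1181 eV.
Eᵢ/kT = 0.4183, 3.590.
Z = Σ gᵢe^(−Eᵢ/kT) = 4·e^(−0.4183) + 2·e^(−3.590) = 2.633 + 0.05520 = 2.688.
F = −kT ln Z = −0.1181 × ln(2.688) = −0.1181 × 0.9888 = -0.12 eV.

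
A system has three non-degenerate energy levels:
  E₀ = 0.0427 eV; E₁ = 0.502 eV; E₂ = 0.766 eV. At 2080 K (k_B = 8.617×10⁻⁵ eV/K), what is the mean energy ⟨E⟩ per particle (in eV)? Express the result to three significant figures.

0.0867 eV

k_BT = 8.617×10⁻⁵ × 2080 K = 0.17923 eV.
Eᵢ/kT = 0.23824, 2.8009, 4.2738.
Z = Σ e^(−Eᵢ/kT) = e^(−0.23824) + e^(−2.8009) + e^(−4.2738) = 0.78801 + 0.060755 + 0.013929 = 0.86269.
⟨E⟩ = Σ Eᵢ e^(−Eᵢ/kT) / Z = (0.0427·0.78801 + 0.502·0.060755 + 0.766·0.013929) / 0.86269 = 0.0867 eV.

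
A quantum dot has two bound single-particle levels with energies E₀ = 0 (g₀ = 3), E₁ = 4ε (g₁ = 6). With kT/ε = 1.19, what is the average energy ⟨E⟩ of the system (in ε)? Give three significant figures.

0.260 ε

Eᵢ/kT = 0, 3.3613.
Z = Σ gᵢe^(−Eᵢ/kT) = 3·e^(−0) + 6·e^(−3.3613) = 3.0000 + 0.20814 = 3.2081.
⟨E⟩ = Σ Eᵢ gᵢe^(−Eᵢ/kT) / Z = (0·3.0000 + 4·0.20814) / 3.2081 = 0.260 ε.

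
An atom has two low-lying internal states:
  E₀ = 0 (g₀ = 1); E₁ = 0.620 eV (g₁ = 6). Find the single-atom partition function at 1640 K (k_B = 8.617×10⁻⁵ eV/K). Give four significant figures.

Z = 1.075

k_BT = 8.617×10⁻⁵ × 1640 K = 0.141319 eV.
Eᵢ/kT = 0, 4.38724.
Z = Σ gᵢe^(−Eᵢ/kT) = 1·e^(−0) + 6·e^(−4.38724) = 1.00000 + 0.0746100 = 1.07461.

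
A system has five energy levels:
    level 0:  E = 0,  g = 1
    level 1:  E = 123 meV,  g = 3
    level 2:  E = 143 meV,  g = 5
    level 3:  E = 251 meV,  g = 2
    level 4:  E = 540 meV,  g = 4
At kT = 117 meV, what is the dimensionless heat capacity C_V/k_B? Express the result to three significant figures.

0.498

Eᵢ/kT = 0, 1.0513, 1.2222, 2.1453, 4.6154.
Z = Σ gᵢe^(−Eᵢ/kT) = 1·e^(−0) + 3·e^(−1.0513) + 5·e^(−1.2222) + 2·e^(−2.1453) + 4·e^(−4.6154) = 1.0000 + 1.0484 + 1.4729 + 0.23407 + 0.039593 = 3.7950.
⟨E⟩ = 110.60 meV, ⟨E²⟩ = 19044 meV².
C_V/k_B = (⟨E²⟩ − ⟨E⟩²)/(kT)² = (19044 − 12232)/13689 = 0.498.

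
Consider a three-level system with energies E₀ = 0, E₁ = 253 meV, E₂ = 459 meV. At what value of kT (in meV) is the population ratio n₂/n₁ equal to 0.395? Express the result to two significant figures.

220 meV

n₂/n₁ = exp[−(E₂−E₁)/kT] = 0.395.
⇒ (E₂−E₁)/kT = ln(1/0.395) = ln(2.532) = 0.9290.
kT = 206 meV / 0.9290 = 220 meV.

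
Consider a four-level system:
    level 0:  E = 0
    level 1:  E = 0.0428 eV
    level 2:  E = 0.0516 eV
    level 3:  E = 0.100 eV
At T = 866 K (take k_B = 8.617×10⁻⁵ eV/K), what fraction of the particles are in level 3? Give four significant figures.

0.1126

k_BT = 8.617×10⁻⁵ × 866 K = 0.0746232 eV.
Eᵢ/kT = 0, 0.573548, 0.691474, 1.34007.
Z = Σ e^(−Eᵢ/kT) = e^(−0) + e^(−0.573548) + e^(−0.691474) + e^(−1.34007) = 1.00000 + 0.563523 + 0.500837 + 0.261827 = 2.32619.
P₃ = e^(−E₃/kT) / Z = 0.261827/2.32619 = 0.1126.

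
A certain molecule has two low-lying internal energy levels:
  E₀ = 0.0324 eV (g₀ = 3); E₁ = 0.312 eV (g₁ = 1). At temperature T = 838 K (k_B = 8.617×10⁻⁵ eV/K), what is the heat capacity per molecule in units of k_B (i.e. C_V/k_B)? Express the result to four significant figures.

k_BT = 8.617×10⁻⁵ × 838 K = 0.0722105 eV.
Eᵢ/kT = 0.448688, 4.32070.
Z = Σ gᵢe^(−Eᵢ/kT) = 3·e^(−0.448688) + 1·e^(−4.32070) = 1.91540 + 0.0132906 = 1.92869.
⟨E⟩ = 0.0343267 eV, ⟨E²⟩ = 0.00171332 eV².
C_V/k_B = (⟨E²⟩ − ⟨E⟩²)/(kT)² = (0.00171332 − 0.00117832)/0.00521436 = 0.1026.

0.1026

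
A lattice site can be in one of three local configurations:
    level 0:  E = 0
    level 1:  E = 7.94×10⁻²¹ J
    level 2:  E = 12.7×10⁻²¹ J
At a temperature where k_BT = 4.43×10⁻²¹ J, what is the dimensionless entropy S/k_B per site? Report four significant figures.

0.5790

Eᵢ/kT = 0, 1.79233, 2.86682.
Z = Σ e^(−Eᵢ/kT) = e^(−0) + e^(−1.79233) + e^(−2.86682) = 1.00000 + 0.166572 + 0.0568795 = 1.22345.
⟨E⟩ = Σ EᵢPᵢ = 1.67146 ×10⁻²¹ J.
S/k_B = ln Z + ⟨E⟩/kT = ln(1.22345) + 1.67146/4.43 = 0.201675 + 0.377305 = 0.5790.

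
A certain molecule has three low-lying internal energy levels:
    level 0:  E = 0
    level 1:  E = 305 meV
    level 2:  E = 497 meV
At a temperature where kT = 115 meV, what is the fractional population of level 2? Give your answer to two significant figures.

Eᵢ/kT = 0, 2.652, 4.322.
Z = Σ e^(−Eᵢ/kT) = e^(−0) + e^(−2.652) + e^(−4.322) = 1.000 + 0.07051 + 0.01327 = 1.084.
P₂ = e^(−E₂/kT) / Z = 0.01327/1.084 = 0.012.

0.012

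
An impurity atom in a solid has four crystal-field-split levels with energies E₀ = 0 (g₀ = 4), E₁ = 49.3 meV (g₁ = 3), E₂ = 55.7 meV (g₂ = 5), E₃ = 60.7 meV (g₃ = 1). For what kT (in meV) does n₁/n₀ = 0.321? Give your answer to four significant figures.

58.09 meV

n₁/n₀ = (g₁/g₀) exp[−(E₁−E₀)/kT] = 0.321.
⇒ (E₁−E₀)/kT = ln((3/4)/0.321) = ln(2.33645) = 0.848633.
kT = 49.3 meV / 0.848633 = 58.09 meV.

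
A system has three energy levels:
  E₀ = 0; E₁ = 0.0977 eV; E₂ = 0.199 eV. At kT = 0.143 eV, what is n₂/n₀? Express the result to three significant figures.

0.249

n₂/n₀ = exp[−(E₂−E₀)/kT] = exp(−(0.199 eV)/(0.143 eV)) = exp(-1.3916) = 0.249.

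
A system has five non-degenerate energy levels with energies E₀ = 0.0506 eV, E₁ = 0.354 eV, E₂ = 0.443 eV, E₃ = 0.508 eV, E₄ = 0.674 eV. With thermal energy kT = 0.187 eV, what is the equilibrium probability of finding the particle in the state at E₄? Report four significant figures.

Eᵢ/kT = 0.270588, 1.89305, 2.36898, 2.71658, 3.60428.
Z = Σ e^(−Eᵢ/kT) = e^(−0.270588) + e^(−1.89305) + e^(−2.36898) + e^(−2.71658) + e^(−3.60428) = 0.762931 + 0.150612 + 0.0935761 + 0.0661004 + 0.0272070 = 1.10043.
P₄ = e^(−E₄/kT) / Z = 0.0272070/1.10043 = 0.02472.

0.02472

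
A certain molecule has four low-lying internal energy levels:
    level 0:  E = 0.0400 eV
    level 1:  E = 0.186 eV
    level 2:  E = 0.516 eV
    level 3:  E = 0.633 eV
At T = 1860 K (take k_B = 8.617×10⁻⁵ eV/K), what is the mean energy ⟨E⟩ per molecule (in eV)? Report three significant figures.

k_BT = 8.617×10⁻⁵ × 1860 K = 0.16028 eV.
Eᵢ/kT = 0.24956, 1.1605, 3.2194, 3.9493.
Z = Σ e^(−Eᵢ/kT) = e^(−0.24956) + e^(−1.1605) + e^(−3.2194) + e^(−3.9493) = 0.77914 + 0.31333 + 0.039979 + 0.019268 = 1.1517.
⟨E⟩ = Σ Eᵢ e^(−Eᵢ/kT) / Z = (0.0400·0.77914 + 0.186·0.31333 + 0.516·0.039979 + 0.633·0.019268) / 1.1517 = 0.106 eV.

0.106 eV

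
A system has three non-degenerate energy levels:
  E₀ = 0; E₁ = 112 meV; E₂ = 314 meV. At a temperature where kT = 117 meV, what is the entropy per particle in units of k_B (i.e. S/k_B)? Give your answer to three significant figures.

Eᵢ/kT = 0, 0.95726, 2.6838.
Z = Σ e^(−Eᵢ/kT) = e^(−0) + e^(−0.95726) + e^(−2.6838) = 1.0000 + 0.38394 + 0.068303 = 1.4522.
⟨E⟩ = Σ EᵢPᵢ = 44.380 meV.
S/k_B = ln Z + ⟨E⟩/kT = ln(1.4522) + 44.380/117 = 0.37308 + 0.37932 = 0.752.

0.752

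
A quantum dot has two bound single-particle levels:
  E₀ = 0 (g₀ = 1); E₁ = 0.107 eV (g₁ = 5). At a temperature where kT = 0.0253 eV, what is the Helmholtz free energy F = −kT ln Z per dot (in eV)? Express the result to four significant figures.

-0.001778 eV

Eᵢ/kT = 0, 4.22925.
Z = Σ gᵢe^(−Eᵢ/kT) = 1·e^(−0) + 5·e^(−4.22925) = 1.00000 + 0.0728165 = 1.07282.
F = −kT ln Z = −0.0253 × ln(1.07282) = −0.0253 × 0.0702907 = -0.001778 eV.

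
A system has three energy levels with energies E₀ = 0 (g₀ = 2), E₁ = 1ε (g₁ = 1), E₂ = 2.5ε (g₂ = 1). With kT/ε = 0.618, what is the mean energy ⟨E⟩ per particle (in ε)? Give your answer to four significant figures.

0.1092 ε

Eᵢ/kT = 0, 1.61812, 4.04531.
Z = Σ gᵢe^(−Eᵢ/kT) = 2·e^(−0) + 1·e^(−1.61812) + 1·e^(−4.04531) = 2.00000 + 0.198271 + 0.0175043 = 2.21578.
⟨E⟩ = Σ Eᵢ gᵢe^(−Eᵢ/kT) / Z = (0·2.00000 + 1·0.198271 + 2.5·0.0175043) / 2.21578 = 0.1092 ε.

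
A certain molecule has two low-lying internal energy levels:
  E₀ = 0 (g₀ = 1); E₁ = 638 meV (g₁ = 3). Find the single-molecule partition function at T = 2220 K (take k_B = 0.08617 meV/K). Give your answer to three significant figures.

Z = 1.11

k_BT = 0.08617 × 2220 K = 191.30 meV.
Eᵢ/kT = 0, 3.3351.
Z = Σ gᵢe^(−Eᵢ/kT) = 1·e^(−0) + 3·e^(−3.3351) = 1.0000 + 0.10683 = 1.1068.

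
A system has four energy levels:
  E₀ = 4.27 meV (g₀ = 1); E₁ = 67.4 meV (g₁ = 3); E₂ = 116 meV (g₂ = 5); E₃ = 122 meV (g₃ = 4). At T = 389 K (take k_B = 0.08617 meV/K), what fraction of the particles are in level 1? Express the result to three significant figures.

0.260

k_BT = 0.08617 × 389 K = 33.520 meV.
Eᵢ/kT = 0.12739, 2.0107, 3.4606, 3.6396.
Z = Σ gᵢe^(−Eᵢ/kT) = 1·e^(−0.12739) + 3·e^(−2.0107) + 5·e^(−3.4606) + 4·e^(−3.6396) = 0.88039 + 0.40168 + 0.15705 + 0.10505 = 1.5442.
P₁ = g₁ e^(−E₁/kT) / Z = 0.40168/1.5442 = 0.260.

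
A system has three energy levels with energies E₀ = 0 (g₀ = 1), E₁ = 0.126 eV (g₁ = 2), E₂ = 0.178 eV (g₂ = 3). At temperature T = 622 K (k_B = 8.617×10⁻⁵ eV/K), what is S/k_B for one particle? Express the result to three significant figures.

0.883

k_BT = 8.617×10⁻⁵ × 622 K = 0.053598 eV.
Eᵢ/kT = 0, 2.3508, 3.3210.
Z = Σ gᵢe^(−Eᵢ/kT) = 1·e^(−0) + 2·e^(−2.3508) + 3·e^(−3.3210) = 1.0000 + 0.19059 + 0.10835 = 1.2989.
⟨E⟩ = Σ EᵢPᵢ = 0.033336 eV.
S/k_B = ln Z + ⟨E⟩/kT = ln(1.2989) + 0.033336/0.053598 = 0.26152 + 0.62196 = 0.883.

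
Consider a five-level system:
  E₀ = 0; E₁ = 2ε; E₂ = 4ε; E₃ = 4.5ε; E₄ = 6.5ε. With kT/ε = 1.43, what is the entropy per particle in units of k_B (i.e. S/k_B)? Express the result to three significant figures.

Eᵢ/kT = 0, 1.3986, 2.7972, 3.1469, 4.5455.
Z = Σ e^(−Eᵢ/kT) = e^(−0) + e^(−1.3986) + e^(−2.7972) + e^(−3.1469) + e^(−4.5455) = 1.0000 + 0.24694 + 0.060981 + 0.042985 + 0.010615 = 1.3615.
⟨E⟩ = Σ EᵢPᵢ = 0.73466 ε.
S/k_B = ln Z + ⟨E⟩/kT = ln(1.3615) + 0.73466/1.43 = 0.30859 + 0.51375 = 0.822.

0.822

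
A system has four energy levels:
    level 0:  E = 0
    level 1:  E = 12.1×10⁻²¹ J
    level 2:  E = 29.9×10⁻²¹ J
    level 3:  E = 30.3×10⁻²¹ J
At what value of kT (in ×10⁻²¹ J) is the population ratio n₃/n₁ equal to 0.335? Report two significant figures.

17 ×10⁻²¹ J

n₃/n₁ = exp[−(E₃−E₁)/kT] = 0.335.
⇒ (E₃−E₁)/kT = ln(1/0.335) = ln(2.985) = 1.094.
kT = 18.2 ×10⁻²¹ J / 1.094 = 17 ×10⁻²¹ J.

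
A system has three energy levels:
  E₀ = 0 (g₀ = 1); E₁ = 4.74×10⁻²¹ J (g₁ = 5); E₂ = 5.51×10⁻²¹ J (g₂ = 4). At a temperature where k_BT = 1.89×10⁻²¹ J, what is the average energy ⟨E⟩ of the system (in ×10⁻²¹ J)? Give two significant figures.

Eᵢ/kT = 0, 2.508, 2.915.
Z = Σ gᵢe^(−Eᵢ/kT) = 1·e^(−0) + 5·e^(−2.508) + 4·e^(−2.915) = 1.000 + 0.4072 + 0.2168 = 1.624.
⟨E⟩ = Σ Eᵢ gᵢe^(−Eᵢ/kT) / Z = (0·1.000 + 4.74·0.4072 + 5.51·0.2168) / 1.624 = 1.9 ×10⁻²¹ J.

1.9 ×10⁻²¹ J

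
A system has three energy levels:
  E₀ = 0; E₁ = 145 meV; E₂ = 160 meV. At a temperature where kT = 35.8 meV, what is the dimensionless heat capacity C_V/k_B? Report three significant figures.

0.486

Eᵢ/kT = 0, 4.0503, 4.4693.
Z = Σ e^(−Eᵢ/kT) = e^(−0) + e^(−4.0503) + e^(−4.4693) = 1.0000 + 0.017417 + 0.011455 = 1.0289.
⟨E⟩ = 4.2358 meV, ⟨E²⟩ = 640.92 meV².
C_V/k_B = (⟨E²⟩ − ⟨E⟩²)/(kT)² = (640.92 − 17.942)/1281.6 = 0.486.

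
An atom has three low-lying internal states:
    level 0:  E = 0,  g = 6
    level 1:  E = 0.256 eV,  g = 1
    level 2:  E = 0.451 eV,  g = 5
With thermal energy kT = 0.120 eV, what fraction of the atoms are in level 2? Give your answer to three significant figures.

Eᵢ/kT = 0, 2.1333, 3.7583.
Z = Σ gᵢe^(−Eᵢ/kT) = 6·e^(−0) + 1·e^(−2.1333) + 5·e^(−3.7583) = 6.0000 + 0.11845 + 0.11662 = 6.2351.
P₂ = g₂ e^(−E₂/kT) / Z = 0.11662/6.2351 = 0.0187.

0.0187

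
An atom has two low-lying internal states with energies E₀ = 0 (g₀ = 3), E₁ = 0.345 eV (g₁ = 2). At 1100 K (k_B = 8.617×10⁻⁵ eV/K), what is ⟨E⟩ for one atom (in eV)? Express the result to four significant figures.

k_BT = 8.617×10⁻⁵ × 1100 K = 0.0947870 eV.
Eᵢ/kT = 0, 3.63974.
Z = Σ gᵢe^(−Eᵢ/kT) = 3·e^(−0) + 2·e^(−3.63974) = 3.00000 + 0.0525183 = 3.05252.
⟨E⟩ = Σ Eᵢ gᵢe^(−Eᵢ/kT) / Z = (0·3.00000 + 0.345·0.0525183) / 3.05252 = 0.005936 eV.

0.005936 eV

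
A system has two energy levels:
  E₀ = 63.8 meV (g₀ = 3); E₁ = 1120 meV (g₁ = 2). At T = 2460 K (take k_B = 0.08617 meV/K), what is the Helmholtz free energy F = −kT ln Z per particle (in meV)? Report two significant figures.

k_BT = 0.08617 × 2460 K = 212.0 meV.
Eᵢ/kT = 0.3009, 5.283.
Z = Σ gᵢe^(−Eᵢ/kT) = 3·e^(−0.3009) + 2·e^(−5.283) = 2.220 + 0.01015 = 2.230.
F = −kT ln Z = −212.0 × ln(2.230) = −212.0 × 0.8020 = -170 meV.

-170 meV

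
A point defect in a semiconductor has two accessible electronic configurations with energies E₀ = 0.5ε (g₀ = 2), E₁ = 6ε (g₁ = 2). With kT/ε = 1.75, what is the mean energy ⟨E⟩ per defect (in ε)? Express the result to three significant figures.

0.728 ε

Eᵢ/kT = 0.28571, 3.4286.
Z = Σ gᵢe^(−Eᵢ/kT) = 2·e^(−0.28571) + 2·e^(−3.4286) = 1.5030 + 0.064865 = 1.5679.
⟨E⟩ = Σ Eᵢ gᵢe^(−Eᵢ/kT) / Z = (0.5·1.5030 + 6·0.064865) / 1.5679 = 0.728 ε.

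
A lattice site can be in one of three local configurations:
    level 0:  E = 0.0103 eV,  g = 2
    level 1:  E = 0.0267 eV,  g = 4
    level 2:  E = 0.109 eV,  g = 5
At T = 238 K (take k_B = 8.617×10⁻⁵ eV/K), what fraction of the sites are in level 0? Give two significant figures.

k_BT = 8.617×10⁻⁵ × 238 K = 0.02051 eV.
Eᵢ/kT = 0.5022, 1.302, 5.314.
Z = Σ gᵢe^(−Eᵢ/kT) = 2·e^(−0.5022) + 4·e^(−1.302) + 5·e^(−5.314) = 1.210 + 1.088 + 0.02461 = 2.323.
P₀ = g₀ e^(−E₀/kT) / Z = 1.210/2.323 = 0.52.

0.52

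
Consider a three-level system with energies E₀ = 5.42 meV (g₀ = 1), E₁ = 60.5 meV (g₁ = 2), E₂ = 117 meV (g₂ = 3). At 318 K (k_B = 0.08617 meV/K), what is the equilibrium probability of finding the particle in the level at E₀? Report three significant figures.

0.758

k_BT = 0.08617 × 318 K = 27.402 meV.
Eᵢ/kT = 0.19780, 2.2079, 4.2698.
Z = Σ gᵢe^(−Eᵢ/kT) = 1·e^(−0.19780) + 2·e^(−2.2079) + 3·e^(−4.2698) = 0.82053 + 0.21986 + 0.041954 = 1.0823.
P₀ = g₀ e^(−E₀/kT) / Z = 0.82053/1.0823 = 0.758.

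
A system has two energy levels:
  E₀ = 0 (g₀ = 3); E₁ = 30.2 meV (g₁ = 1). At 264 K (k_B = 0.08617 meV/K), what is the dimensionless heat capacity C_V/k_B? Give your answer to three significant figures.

0.131

k_BT = 0.08617 × 264 K = 22.749 meV.
Eᵢ/kT = 0, 1.3275.
Z = Σ gᵢe^(−Eᵢ/kT) = 3·e^(−0) + 1·e^(−1.3275) = 3.0000 + 0.26514 = 3.2651.
⟨E⟩ = 2.4524 meV, ⟨E²⟩ = 74.062 meV².
C_V/k_B = (⟨E²⟩ − ⟨E⟩²)/(kT)² = (74.062 − 6.0143)/517.52 = 0.131.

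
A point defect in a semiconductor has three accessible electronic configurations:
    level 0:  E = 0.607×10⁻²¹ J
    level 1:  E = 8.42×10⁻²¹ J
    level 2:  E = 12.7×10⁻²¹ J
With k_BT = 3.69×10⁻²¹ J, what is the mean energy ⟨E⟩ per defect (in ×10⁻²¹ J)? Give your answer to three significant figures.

1.81 ×10⁻²¹ J

Eᵢ/kT = 0.16450, 2.2818, 3.4417.
Z = Σ e^(−Eᵢ/kT) = e^(−0.16450) + e^(−2.2818) + e^(−3.4417) = 0.84832 + 0.10210 + 0.032010 = 0.98243.
⟨E⟩ = Σ Eᵢ e^(−Eᵢ/kT) / Z = (0.607·0.84832 + 8.42·0.10210 + 12.7·0.032010) / 0.98243 = 1.81 ×10⁻²¹ J.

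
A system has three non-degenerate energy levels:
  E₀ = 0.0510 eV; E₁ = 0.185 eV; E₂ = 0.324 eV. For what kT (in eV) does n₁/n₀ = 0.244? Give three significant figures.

n₁/n₀ = exp[−(E₁−E₀)/kT] = 0.244.
⇒ (E₁−E₀)/kT = ln(1/0.244) = ln(4.0984) = 1.4106.
kT = 0.1340 eV / 1.4106 = 0.0950 eV.

0.0950 eV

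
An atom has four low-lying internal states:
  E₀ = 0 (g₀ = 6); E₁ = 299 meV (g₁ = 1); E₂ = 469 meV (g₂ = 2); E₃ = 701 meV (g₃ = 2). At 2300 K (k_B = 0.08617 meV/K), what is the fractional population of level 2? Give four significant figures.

0.02901

k_BT = 0.08617 × 2300 K = 198.191 meV.
Eᵢ/kT = 0, 1.50865, 2.36640, 3.53699.
Z = Σ gᵢe^(−Eᵢ/kT) = 6·e^(−0) + 1·e^(−1.50865) + 2·e^(−2.36640) + 2·e^(−3.53699) = 6.00000 + 0.221208 + 0.187636 + 0.0582016 = 6.46705.
P₂ = g₂ e^(−E₂/kT) / Z = 0.187636/6.46705 = 0.02901.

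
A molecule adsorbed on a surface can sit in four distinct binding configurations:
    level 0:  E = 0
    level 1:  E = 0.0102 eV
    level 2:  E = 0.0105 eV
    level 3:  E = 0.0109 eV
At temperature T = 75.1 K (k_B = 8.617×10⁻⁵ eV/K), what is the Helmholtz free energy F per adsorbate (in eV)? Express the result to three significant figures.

-0.00300 eV

k_BT = 8.617×10⁻⁵ × 75.1 K = 0.0064714 eV.
Eᵢ/kT = 0, 1.5762, 1.6225, 1.6843.
Z = Σ e^(−Eᵢ/kT) = e^(−0) + e^(−1.5762) + e^(−1.6225) + e^(−1.6843) = 1.0000 + 0.20676 + 0.19740 + 0.18557 = 1.5897.
F = −kT ln Z = −0.0064714 × ln(1.5897) = −0.0064714 × 0.46355 = -0.00300 eV.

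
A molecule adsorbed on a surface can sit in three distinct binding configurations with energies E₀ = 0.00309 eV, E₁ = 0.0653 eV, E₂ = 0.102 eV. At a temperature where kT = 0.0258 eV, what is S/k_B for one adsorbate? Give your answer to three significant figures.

Eᵢ/kT = 0.11977, 2.5310, 3.9535.
Z = Σ e^(−Eᵢ/kT) = e^(−0.11977) + e^(−2.5310) + e^(−3.9535) = 0.88712 + 0.079579 + 0.019187 = 0.98589.
⟨E⟩ = Σ EᵢPᵢ = 0.010036 eV.
S/k_B = ln Z + ⟨E⟩/kT = ln(0.98589) + 0.010036/0.0258 = -0.014210 + 0.38899 = 0.375.

0.375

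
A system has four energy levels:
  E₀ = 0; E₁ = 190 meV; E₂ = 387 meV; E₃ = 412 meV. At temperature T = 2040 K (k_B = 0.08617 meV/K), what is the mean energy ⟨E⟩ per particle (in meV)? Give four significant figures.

k_BT = 0.08617 × 2040 K = 175.787 meV.
Eᵢ/kT = 0, 1.08085, 2.20153, 2.34375.
Z = Σ e^(−Eᵢ/kT) = e^(−0) + e^(−1.08085) + e^(−2.20153) + e^(−2.34375) = 1.00000 + 0.339307 + 0.110634 + 0.0959671 = 1.54591.
⟨E⟩ = Σ Eᵢ e^(−Eᵢ/kT) / Z = (0·1.00000 + 190·0.339307 + 387·0.110634 + 412·0.0959671) / 1.54591 = 94.97 meV.

94.97 meV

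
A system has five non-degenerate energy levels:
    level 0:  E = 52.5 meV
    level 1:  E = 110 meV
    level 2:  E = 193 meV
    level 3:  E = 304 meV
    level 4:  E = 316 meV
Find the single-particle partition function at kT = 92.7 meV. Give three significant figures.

Eᵢ/kT = 0.56634, 1.1866, 2.0820, 3.2794, 3.4088.
Z = Σ e^(−Eᵢ/kT) = e^(−0.56634) + e^(−1.1866) + e^(−2.0820) + e^(−3.2794) + e^(−3.4088) = 0.56760 + 0.30526 + 0.12468 + 0.037651 + 0.033081 = 1.0683.

Z = 1.07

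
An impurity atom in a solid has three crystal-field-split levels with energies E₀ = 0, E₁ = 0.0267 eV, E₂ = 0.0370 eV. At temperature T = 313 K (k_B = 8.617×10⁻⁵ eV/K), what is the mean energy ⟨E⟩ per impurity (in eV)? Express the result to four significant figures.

0.01188 eV

k_BT = 8.617×10⁻⁵ × 313 K = 0.0269712 eV.
Eᵢ/kT = 0, 0.989945, 1.37183.
Z = Σ e^(−Eᵢ/kT) = e^(−0) + e^(−0.989945) + e^(−1.37183) = 1.00000 + 0.371597 + 0.253642 = 1.62524.
⟨E⟩ = Σ Eᵢ e^(−Eᵢ/kT) / Z = (0·1.00000 + 0.0267·0.371597 + 0.0370·0.253642) / 1.62524 = 0.01188 eV.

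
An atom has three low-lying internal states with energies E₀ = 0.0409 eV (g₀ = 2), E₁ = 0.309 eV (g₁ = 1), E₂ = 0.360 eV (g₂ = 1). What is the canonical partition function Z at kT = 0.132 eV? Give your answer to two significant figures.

Z = 1.6

Eᵢ/kT = 0.3098, 2.341, 2.727.
Z = Σ gᵢe^(−Eᵢ/kT) = 2·e^(−0.3098) + 1·e^(−2.341) + 1·e^(−2.727) = 1.467 + 0.09623 + 0.06542 = 1.629.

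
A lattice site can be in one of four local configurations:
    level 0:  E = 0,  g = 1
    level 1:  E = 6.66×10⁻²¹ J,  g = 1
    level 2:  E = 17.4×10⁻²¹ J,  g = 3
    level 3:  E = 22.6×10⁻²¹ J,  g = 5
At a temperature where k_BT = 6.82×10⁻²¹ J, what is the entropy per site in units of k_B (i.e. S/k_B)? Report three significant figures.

Eᵢ/kT = 0, 0.97654, 2.5513, 3.3138.
Z = Σ gᵢe^(−Eᵢ/kT) = 1·e^(−0) + 1·e^(−0.97654) + 3·e^(−2.5513) + 5·e^(−3.3138) = 1.0000 + 0.37661 + 0.23394 + 0.18189 = 1.7924.
⟨E⟩ = Σ EᵢPᵢ = 5.9638 ×10⁻²¹ J.
S/k_B = ln Z + ⟨E⟩/kT = ln(1.7924) + 5.9638/6.82 = 0.58356 + 0.87446 = 1.46.

1.46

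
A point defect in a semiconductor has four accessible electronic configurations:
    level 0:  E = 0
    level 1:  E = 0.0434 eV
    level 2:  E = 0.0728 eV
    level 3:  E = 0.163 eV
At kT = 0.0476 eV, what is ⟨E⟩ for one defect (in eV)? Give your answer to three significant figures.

0.0233 eV

Eᵢ/kT = 0, 0.91176, 1.5294, 3.4244.
Z = Σ e^(−Eᵢ/kT) = e^(−0) + e^(−0.91176) + e^(−1.5294) + e^(−3.4244) = 1.0000 + 0.40182 + 0.21667 + 0.032569 = 1.6511.
⟨E⟩ = Σ Eᵢ e^(−Eᵢ/kT) / Z = (0·1.0000 + 0.0434·0.40182 + 0.0728·0.21667 + 0.163·0.032569) / 1.6511 = 0.0233 eV.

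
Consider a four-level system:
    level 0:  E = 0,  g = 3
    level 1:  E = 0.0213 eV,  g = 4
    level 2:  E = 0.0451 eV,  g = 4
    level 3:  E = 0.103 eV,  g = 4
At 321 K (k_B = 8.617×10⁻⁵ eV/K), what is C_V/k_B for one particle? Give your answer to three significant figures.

k_BT = 8.617×10⁻⁵ × 321 K = 0.027661 eV.
Eᵢ/kT = 0, 0.77004, 1.6305, 3.7237.
Z = Σ gᵢe^(−Eᵢ/kT) = 3·e^(−0) + 4·e^(−0.77004) + 4·e^(−1.6305) + 4·e^(−3.7237) = 3.0000 + 1.8520 + 0.78333 + 0.096578 = 5.7319.
⟨E⟩ = 0.014781 eV, ⟨E²⟩ = 0.00060331 eV².
C_V/k_B = (⟨E²⟩ − ⟨E⟩²)/(kT)² = (0.00060331 − 0.00021848)/0.00076513 = 0.503.

0.503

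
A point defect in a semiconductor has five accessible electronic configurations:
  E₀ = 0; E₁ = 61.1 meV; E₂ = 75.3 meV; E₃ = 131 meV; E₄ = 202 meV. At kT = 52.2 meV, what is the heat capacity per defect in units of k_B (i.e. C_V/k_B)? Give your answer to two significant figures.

0.70

Eᵢ/kT = 0, 1.170, 1.443, 2.510, 3.870.
Z = Σ e^(−Eᵢ/kT) = e^(−0) + e^(−1.170) + e^(−1.443) + e^(−2.510) + e^(−3.870) = 1.000 + 0.3104 + 0.2362 + 0.08127 + 0.02086 = 1.649.
⟨E⟩ = 31.30 meV, ⟨E²⟩ = 2877 meV².
C_V/k_B = (⟨E²⟩ − ⟨E⟩²)/(kT)² = (2877 − 979.7)/2725 = 0.70.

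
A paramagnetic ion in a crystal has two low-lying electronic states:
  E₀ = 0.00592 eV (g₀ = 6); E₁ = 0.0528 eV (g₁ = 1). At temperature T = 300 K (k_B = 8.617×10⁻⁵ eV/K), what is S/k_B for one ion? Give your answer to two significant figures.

1.9

k_BT = 8.617×10⁻⁵ × 300 K = 0.02585 eV.
Eᵢ/kT = 0.2290, 2.043.
Z = Σ gᵢe^(−Eᵢ/kT) = 6·e^(−0.2290) + 1·e^(−2.043) = 4.772 + 0.1296 = 4.902.
⟨E⟩ = Σ EᵢPᵢ = 0.007159 eV.
S/k_B = ln Z + ⟨E⟩/kT = ln(4.902) + 0.007159/0.02585 = 1.590 + 0.2769 = 1.9.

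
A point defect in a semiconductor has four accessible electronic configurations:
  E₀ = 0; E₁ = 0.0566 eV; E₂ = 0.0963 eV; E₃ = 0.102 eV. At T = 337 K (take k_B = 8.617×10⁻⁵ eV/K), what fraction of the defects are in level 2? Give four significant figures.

0.03003

k_BT = 8.617×10⁻⁵ × 337 K = 0.0290393 eV.
Eᵢ/kT = 0, 1.94908, 3.31620, 3.51248.
Z = Σ e^(−Eᵢ/kT) = e^(−0) + e^(−1.94908) + e^(−3.31620) + e^(−3.51248) = 1.00000 + 0.142405 + 0.0362905 + 0.0298229 = 1.20852.
P₂ = e^(−E₂/kT) / Z = 0.0362905/1.20852 = 0.03003.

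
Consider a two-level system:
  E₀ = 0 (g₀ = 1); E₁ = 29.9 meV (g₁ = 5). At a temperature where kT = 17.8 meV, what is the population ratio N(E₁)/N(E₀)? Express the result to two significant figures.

0.93

n₁/n₀ = (g₁/g₀) exp[−(E₁−E₀)/kT] = (5/1) × exp(−(29.9 meV)/(17.8 meV)) = (5/1) × exp(-1.680) = 0.93.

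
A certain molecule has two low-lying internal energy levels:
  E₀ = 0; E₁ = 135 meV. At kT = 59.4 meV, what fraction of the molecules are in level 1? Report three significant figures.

Eᵢ/kT = 0, 2.2727.
Z = Σ e^(−Eᵢ/kT) = e^(−0) + e^(−2.2727) = 1.0000 + 0.10303 = 1.1030.
P₁ = e^(−E₁/kT) / Z = 0.10303/1.1030 = 0.0934.

0.0934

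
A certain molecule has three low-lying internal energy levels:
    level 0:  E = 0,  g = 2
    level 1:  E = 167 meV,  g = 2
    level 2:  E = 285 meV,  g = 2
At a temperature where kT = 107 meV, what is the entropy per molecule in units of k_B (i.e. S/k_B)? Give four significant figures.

1.341

Eᵢ/kT = 0, 1.56075, 2.66355.
Z = Σ gᵢe^(−Eᵢ/kT) = 2·e^(−0) + 2·e^(−1.56075) + 2·e^(−2.66355) = 2.00000 + 0.419957 + 0.139401 = 2.55936.
⟨E⟩ = Σ EᵢPᵢ = 42.9256 meV.
S/k_B = ln Z + ⟨E⟩/kT = ln(2.55936) + 42.9256/107 = 0.939757 + 0.401174 = 1.341.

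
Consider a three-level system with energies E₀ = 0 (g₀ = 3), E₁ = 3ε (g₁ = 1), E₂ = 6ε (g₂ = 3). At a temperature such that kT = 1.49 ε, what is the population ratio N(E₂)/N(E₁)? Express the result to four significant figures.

n₂/n₁ = (g₂/g₁) exp[−(E₂−E₁)/kT] = (3/1) × exp(−(3ε)/(1.49ε)) = (3/1) × exp(-2.01342) = 0.4006.

0.4006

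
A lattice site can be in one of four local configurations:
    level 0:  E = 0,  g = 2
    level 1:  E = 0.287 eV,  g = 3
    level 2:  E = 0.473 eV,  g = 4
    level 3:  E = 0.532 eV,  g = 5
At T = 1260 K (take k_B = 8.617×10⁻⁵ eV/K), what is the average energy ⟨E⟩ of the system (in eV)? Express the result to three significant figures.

k_BT = 8.617×10⁻⁵ × 1260 K = 0.10857 eV.
Eᵢ/kT = 0, 2.6435, 4.3566, 4.9001.
Z = Σ gᵢe^(−Eᵢ/kT) = 2·e^(−0) + 3·e^(−2.6435) + 4·e^(−4.3566) + 5·e^(−4.9001) = 2.0000 + 0.21334 + 0.051288 + 0.037229 = 2.3019.
⟨E⟩ = Σ Eᵢ gᵢe^(−Eᵢ/kT) / Z = (0·2.0000 + 0.287·0.21334 + 0.473·0.051288 + 0.532·0.037229) / 2.3019 = 0.0457 eV.

0.0457 eV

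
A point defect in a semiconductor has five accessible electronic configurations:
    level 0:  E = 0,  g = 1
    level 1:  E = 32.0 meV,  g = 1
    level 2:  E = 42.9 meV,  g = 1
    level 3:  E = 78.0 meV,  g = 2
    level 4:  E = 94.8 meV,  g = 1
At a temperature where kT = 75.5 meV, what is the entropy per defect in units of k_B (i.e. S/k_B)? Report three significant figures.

Eᵢ/kT = 0, 0.42384, 0.56821, 1.0331, 1.2556.
Z = Σ gᵢe^(−Eᵢ/kT) = 1·e^(−0) + 1·e^(−0.42384) + 1·e^(−0.56821) + 2·e^(−1.0331) + 1·e^(−1.2556) = 1.0000 + 0.65453 + 0.56654 + 0.71180 + 0.28490 = 3.2178.
⟨E⟩ = Σ EᵢPᵢ = 39.710 meV.
S/k_B = ln Z + ⟨E⟩/kT = ln(3.2178) + 39.710/75.5 = 1.1687 + 0.52596 = 1.69.

1.69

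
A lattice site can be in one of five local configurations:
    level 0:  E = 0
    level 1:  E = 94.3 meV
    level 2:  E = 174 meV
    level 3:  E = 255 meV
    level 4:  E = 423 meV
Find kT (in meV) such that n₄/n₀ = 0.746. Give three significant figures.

1440 meV

n₄/n₀ = exp[−(E₄−E₀)/kT] = 0.746.
⇒ (E₄−E₀)/kT = ln(1/0.746) = ln(1.3405) = 0.29304.
kT = 423 meV / 0.29304 = 1440 meV.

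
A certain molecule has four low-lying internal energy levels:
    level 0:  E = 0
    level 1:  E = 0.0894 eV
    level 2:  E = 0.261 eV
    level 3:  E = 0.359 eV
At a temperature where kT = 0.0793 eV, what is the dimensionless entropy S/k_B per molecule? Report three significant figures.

Eᵢ/kT = 0, 1.1274, 3.2913, 4.5271.
Z = Σ e^(−Eᵢ/kT) = e^(−0) + e^(−1.1274) + e^(−3.2913) + e^(−4.5271) = 1.0000 + 0.32387 + 0.037205 + 0.010812 = 1.3719.
⟨E⟩ = Σ EᵢPᵢ = 0.031012 eV.
S/k_B = ln Z + ⟨E⟩/kT = ln(1.3719) + 0.031012/0.0793 = 0.31620 + 0.39107 = 0.707.

0.707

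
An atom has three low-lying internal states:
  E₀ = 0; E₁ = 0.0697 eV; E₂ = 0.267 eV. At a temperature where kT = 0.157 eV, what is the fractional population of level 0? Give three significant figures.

0.548

Eᵢ/kT = 0, 0.44395, 1.7006.
Z = Σ e^(−Eᵢ/kT) = e^(−0) + e^(−0.44395) + e^(−1.7006) = 1.0000 + 0.64150 + 0.18257 = 1.8241.
P₀ = e^(−E₀/kT) / Z = 1.0000/1.8241 = 0.548.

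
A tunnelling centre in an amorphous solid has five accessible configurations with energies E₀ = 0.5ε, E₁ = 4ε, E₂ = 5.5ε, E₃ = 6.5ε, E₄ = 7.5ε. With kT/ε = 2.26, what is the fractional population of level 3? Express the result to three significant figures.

Eᵢ/kT = 0.22124, 1.7699, 2.4336, 2.8761, 3.3186.
Z = Σ e^(−Eᵢ/kT) = e^(−0.22124) + e^(−1.7699) + e^(−2.4336) + e^(−2.8761) + e^(−3.3186) = 0.80152 + 0.17035 + 0.087720 + 0.056354 + 0.036203 = 1.1521.
P₃ = e^(−E₃/kT) / Z = 0.056354/1.1521 = 0.0489.

0.0489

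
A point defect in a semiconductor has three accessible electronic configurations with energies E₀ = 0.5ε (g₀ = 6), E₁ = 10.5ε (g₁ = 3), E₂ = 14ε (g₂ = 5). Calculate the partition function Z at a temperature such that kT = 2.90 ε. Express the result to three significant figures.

Eᵢ/kT = 0.17241, 3.6207, 4.8276.
Z = Σ gᵢe^(−Eᵢ/kT) = 6·e^(−0.17241) + 3·e^(−3.6207) + 5·e^(−4.8276) = 5.0498 + 0.080292 + 0.040029 = 5.1701.

Z = 5.17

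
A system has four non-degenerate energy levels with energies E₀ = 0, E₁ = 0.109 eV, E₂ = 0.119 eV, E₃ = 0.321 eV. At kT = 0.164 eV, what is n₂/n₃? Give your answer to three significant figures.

n₂/n₃ = exp[−(E₂−E₃)/kT] = exp(−(-0.202 eV)/(0.164 eV)) = exp(1.2317) = 3.43.

3.43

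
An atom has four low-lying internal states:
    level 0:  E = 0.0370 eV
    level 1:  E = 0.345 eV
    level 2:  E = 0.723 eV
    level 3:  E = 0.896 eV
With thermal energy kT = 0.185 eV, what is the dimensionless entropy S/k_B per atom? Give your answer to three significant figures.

Eᵢ/kT = 0.20000, 1.8649, 3.9081, 4.8432.
Z = Σ e^(−Eᵢ/kT) = e^(−0.20000) + e^(−1.8649) + e^(−3.9081) + e^(−4.8432) = 0.81873 + 0.15491 + 0.020079 + 0.0078818 = 1.0016.
⟨E⟩ = Σ EᵢPᵢ = 0.10515 eV.
S/k_B = ln Z + ⟨E⟩/kT = ln(1.0016) + 0.10515/0.185 = 0.0015987 + 0.56838 = 0.570.

0.570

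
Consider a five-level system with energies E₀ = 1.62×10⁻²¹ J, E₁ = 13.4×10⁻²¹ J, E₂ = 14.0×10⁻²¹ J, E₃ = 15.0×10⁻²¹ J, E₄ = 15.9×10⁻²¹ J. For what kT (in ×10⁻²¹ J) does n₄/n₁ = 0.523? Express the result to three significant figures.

3.86 ×10⁻²¹ J

n₄/n₁ = exp[−(E₄−E₁)/kT] = 0.523.
⇒ (E₄−E₁)/kT = ln(1/0.523) = ln(1.9120) = 0.64815.
kT = 2.5 ×10⁻²¹ J / 0.64815 = 3.86 ×10⁻²¹ J.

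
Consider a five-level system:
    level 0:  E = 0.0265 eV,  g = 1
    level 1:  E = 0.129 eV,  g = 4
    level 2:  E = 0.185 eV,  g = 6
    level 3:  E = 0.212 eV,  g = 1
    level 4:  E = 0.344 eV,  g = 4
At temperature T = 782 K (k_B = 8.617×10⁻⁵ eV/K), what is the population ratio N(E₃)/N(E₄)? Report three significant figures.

k_BT = 8.617×10⁻⁵ × 782 K = 0.067385 eV.
n₃/n₄ = (g₃/g₄) exp[−(E₃−E₄)/kT] = (1/4) × exp(−(-0.132 eV)/(0.067385 eV)) = (1/4) × exp(1.9589) = 1.77.

1.77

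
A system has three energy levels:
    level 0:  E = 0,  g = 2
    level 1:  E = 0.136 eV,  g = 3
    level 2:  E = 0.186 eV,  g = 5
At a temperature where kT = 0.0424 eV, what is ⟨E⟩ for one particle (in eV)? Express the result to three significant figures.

0.0129 eV

Eᵢ/kT = 0, 3.2075, 4.3868.
Z = Σ gᵢe^(−Eᵢ/kT) = 2·e^(−0) + 3·e^(−3.2075) + 5·e^(−4.3868) = 2.0000 + 0.12137 + 0.062202 = 2.1836.
⟨E⟩ = Σ Eᵢ gᵢe^(−Eᵢ/kT) / Z = (0·2.0000 + 0.136·0.12137 + 0.186·0.062202) / 2.1836 = 0.0129 eV.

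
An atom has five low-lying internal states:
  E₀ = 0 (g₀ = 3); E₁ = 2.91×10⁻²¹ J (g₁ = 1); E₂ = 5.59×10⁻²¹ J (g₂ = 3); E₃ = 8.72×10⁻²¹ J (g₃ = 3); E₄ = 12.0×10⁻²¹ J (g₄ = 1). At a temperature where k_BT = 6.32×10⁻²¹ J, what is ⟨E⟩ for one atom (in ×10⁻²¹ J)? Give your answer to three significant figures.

Eᵢ/kT = 0, 0.46044, 0.88449, 1.3797, 1.8987.
Z = Σ gᵢe^(−Eᵢ/kT) = 3·e^(−0) + 1·e^(−0.46044) + 3·e^(−0.88449) + 3·e^(−1.3797) + 1·e^(−1.8987) = 3.0000 + 0.63101 + 1.2388 + 0.75496 + 0.14976 = 5.7745.
⟨E⟩ = Σ Eᵢ gᵢe^(−Eᵢ/kT) / Z = (0·3.0000 + 2.91·0.63101 + 5.59·1.2388 + 8.72·0.75496 + 12.0·0.14976) / 5.7745 = 2.97 ×10⁻²¹ J.

2.97 ×10⁻²¹ J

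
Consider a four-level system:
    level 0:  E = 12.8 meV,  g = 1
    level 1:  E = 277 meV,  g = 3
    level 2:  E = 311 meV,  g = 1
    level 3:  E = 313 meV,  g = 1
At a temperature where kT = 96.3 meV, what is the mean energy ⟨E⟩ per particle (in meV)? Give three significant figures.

73.4 meV

Eᵢ/kT = 0.13292, 2.8764, 3.2295, 3.2503.
Z = Σ gᵢe^(−Eᵢ/kT) = 1·e^(−0.13292) + 3·e^(−2.8764) + 1·e^(−3.2295) + 1·e^(−3.2503) = 0.87554 + 0.16901 + 0.039577 + 0.038763 = 1.1229.
⟨E⟩ = Σ Eᵢ gᵢe^(−Eᵢ/kT) / Z = (12.8·0.87554 + 277·0.16901 + 311·0.039577 + 313·0.038763) / 1.1229 = 73.4 meV.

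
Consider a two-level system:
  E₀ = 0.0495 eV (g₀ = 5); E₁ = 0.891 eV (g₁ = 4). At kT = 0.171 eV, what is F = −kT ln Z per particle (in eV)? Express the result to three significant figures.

-0.227 eV

Eᵢ/kT = 0.28947, 5.2105.
Z = Σ gᵢe^(−Eᵢ/kT) = 5·e^(−0.28947) + 4·e^(−5.2105) = 3.7433 + 0.021836 = 3.7651.
F = −kT ln Z = −0.171 × ln(3.7651) = −0.171 × 1.3258 = -0.227 eV.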